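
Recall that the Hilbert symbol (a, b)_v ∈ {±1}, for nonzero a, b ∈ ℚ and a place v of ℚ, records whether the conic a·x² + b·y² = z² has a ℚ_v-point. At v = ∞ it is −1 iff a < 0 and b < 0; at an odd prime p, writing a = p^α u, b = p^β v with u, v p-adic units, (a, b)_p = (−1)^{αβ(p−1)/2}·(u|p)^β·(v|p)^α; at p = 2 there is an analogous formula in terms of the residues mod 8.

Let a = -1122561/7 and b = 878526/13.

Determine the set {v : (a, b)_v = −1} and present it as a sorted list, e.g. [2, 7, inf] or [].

[11, 29]

Mod squares: a ≡ -873103, b ≡ 140998. Check v ∈ {∞, 2, 3, 7, 11, 13, 17, 23, 29}.
v=11: a=11^1·(≡1), b=11^1·(≡3) mod 11; (1|11)=+1, (3|11)=+1; (−1)^{1·1·5}·(+1)^1·(+1)^1 = -1.
v=29: a=29^1·(≡5), b=29^1·(≡17) mod 29; (5|29)=+1, (17|29)=-1; (−1)^{1·1·14}·(+1)^1·(-1)^1 = -1.
v=∞: -873103 < 0 and 140998 > 0  ⇒  (a,b)_∞ = +1.
v=23: a=23^1·(≡13), b=23^0·(≡12) mod 23; (13|23)=+1, (12|23)=+1; (−1)^{1·0·11}·(+1)^0·(+1)^1 = +1.
v=2: v_2(a)=0, v_2(b)=1; units ≡ 1, 3 (mod 8); ε·ε+αω+βω = 0·1+0·1+1·0 ≡ 0  ⇒  (a,b)_2 = +1.
v=13: a=13^0·(≡4), b=13^-1·(≡12) mod 13; (4|13)=+1, (12|13)=+1; (−1)^{0·-1·6}·(+1)^-1·(+1)^0 = +1.
v=3: a=3^2·(≡2), b=3^4·(≡1) mod 3; (2|3)=-1, (1|3)=+1; (−1)^{2·4·1}·(-1)^4·(+1)^2 = +1.
v=7: a=7^-1·(≡1), b=7^0·(≡2) mod 7; (1|7)=+1, (2|7)=+1; (−1)^{-1·0·3}·(+1)^0·(+1)^-1 = +1.
v=17: a=17^1·(≡9), b=17^1·(≡9) mod 17; (9|17)=+1, (9|17)=+1; (−1)^{1·1·8}·(+1)^1·(+1)^1 = +1.
Ram(-873103, 140998) = {11, 29}; no ℚ_11-point on the conic.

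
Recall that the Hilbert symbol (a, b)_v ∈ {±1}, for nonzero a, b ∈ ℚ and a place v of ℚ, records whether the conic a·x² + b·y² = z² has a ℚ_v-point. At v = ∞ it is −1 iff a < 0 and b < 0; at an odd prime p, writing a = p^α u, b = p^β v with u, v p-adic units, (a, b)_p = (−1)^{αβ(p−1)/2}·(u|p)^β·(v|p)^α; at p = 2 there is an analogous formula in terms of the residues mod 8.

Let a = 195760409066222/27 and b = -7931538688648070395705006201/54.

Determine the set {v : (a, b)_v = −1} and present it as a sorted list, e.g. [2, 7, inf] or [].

Mod squares: a ≡ 40112098026, b ≡ -72726. Check v ∈ {∞, 2, 3, 7, 11, 13, 17, 19, 23, 29, 31}.
v=31: a=31^1·(≡8), b=31^3·(≡9) mod 31; (8|31)=+1, (9|31)=+1; (−1)^{1·3·15}·(+1)^3·(+1)^1 = -1.
v=19: a=19^1·(≡13), b=19^2·(≡5) mod 19; (13|19)=-1, (5|19)=+1; (−1)^{1·2·9}·(-1)^2·(+1)^1 = +1.
v=13: a=13^1·(≡6), b=13^2·(≡12) mod 13; (6|13)=-1, (12|13)=+1; (−1)^{1·2·6}·(-1)^2·(+1)^1 = +1.
v=11: a=11^5·(≡1), b=11^6·(≡2) mod 11; (1|11)=+1, (2|11)=-1; (−1)^{5·6·5}·(+1)^6·(-1)^5 = -1.
v=29: a=29^1·(≡20), b=29^2·(≡25) mod 29; (20|29)=+1, (25|29)=+1; (−1)^{1·2·14}·(+1)^2·(+1)^1 = +1.
v=∞: 40112098026 > 0 and -72726 < 0  ⇒  (a,b)_∞ = +1.
v=17: a=17^1·(≡1), b=17^3·(≡12) mod 17; (1|17)=+1, (12|17)=-1; (−1)^{1·3·8}·(+1)^3·(-1)^1 = -1.
v=23: a=23^1·(≡18), b=23^3·(≡9) mod 23; (18|23)=+1, (9|23)=+1; (−1)^{1·3·11}·(+1)^3·(+1)^1 = -1.
v=7: a=7^1·(≡3), b=7^2·(≡2) mod 7; (3|7)=-1, (2|7)=+1; (−1)^{1·2·3}·(-1)^2·(+1)^1 = +1.
v=3: a=3^-3·(≡2), b=3^-3·(≡1) mod 3; (2|3)=-1, (1|3)=+1; (−1)^{-3·-3·1}·(-1)^-3·(+1)^-3 = +1.
v=2: v_2(a)=1, v_2(b)=-1; units ≡ 5, 5 (mod 8); ε·ε+αω+βω = 0·0+1·1+-1·1 ≡ 0  ⇒  (a,b)_2 = +1.
(40112098026, -72726 / ℚ) ramifies at {11, 17, 23, 31}: a division algebra.

[11, 17, 23, 31]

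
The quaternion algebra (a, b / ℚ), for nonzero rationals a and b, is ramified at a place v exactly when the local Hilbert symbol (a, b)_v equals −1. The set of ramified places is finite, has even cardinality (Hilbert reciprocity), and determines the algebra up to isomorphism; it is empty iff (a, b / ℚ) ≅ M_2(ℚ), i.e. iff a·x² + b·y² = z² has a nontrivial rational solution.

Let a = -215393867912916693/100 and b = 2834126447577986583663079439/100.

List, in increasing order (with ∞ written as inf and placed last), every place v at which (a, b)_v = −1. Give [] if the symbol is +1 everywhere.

[2, 29]

(a, b) ≡ (-1518517, 7511) mod (ℚ^×)²; places V = {2, 3, 5, 7, 11, 13, 29, 37, 41, ∞}.
(a,b)_∞: sgn(-1518517)=−, sgn(7511)=+, so +1.
(a,b)_29: α=2, u≡17; β=5, v≡2 (mod 29); (17|29)=-1, (2|29)=-1; sign (−1)^0·-1^5·-1^2 = -1.
(a,b)_7: α=1, u≡5; β=3, v≡4 (mod 7); (5|7)=-1, (4|7)=+1; sign (−1)^1·-1^3·+1^1 = +1.
(a,b)_13: α=3, u≡10; β=4, v≡1 (mod 13); (10|13)=+1, (1|13)=+1; sign (−1)^0·+1^4·+1^3 = +1.
(a,b)_2: α=-2, β=-2; u≡3, v≡7 (mod 8); ε(u)ε(v)=1·1, αω(v)=-2·0, βω(u)=-2·1; sum ≡ 1  ⇒  -1.
(a,b)_37: α=3, u≡15; β=5, v≡31 (mod 37); (15|37)=-1, (31|37)=-1; sign (−1)^0·-1^5·-1^3 = +1.
(a,b)_5: α=-2, u≡3; β=-2, v≡1 (mod 5); (3|5)=-1, (1|5)=+1; sign (−1)^0·-1^-2·+1^-2 = +1.
(a,b)_11: α=1, u≡9; β=2, v≡9 (mod 11); (9|11)=+1, (9|11)=+1; sign (−1)^0·+1^2·+1^1 = +1.
(a,b)_41: α=1, u≡34; β=2, v≡2 (mod 41); (34|41)=-1, (2|41)=+1; sign (−1)^0·-1^2·+1^1 = +1.
(a,b)_3: α=6, u≡2; β=0, v≡2 (mod 3); (2|3)=-1, (2|3)=-1; sign (−1)^0·-1^0·-1^6 = +1.
|Ram(-1518517, 7511)| = 2, even; anisotropic at {2, 29}.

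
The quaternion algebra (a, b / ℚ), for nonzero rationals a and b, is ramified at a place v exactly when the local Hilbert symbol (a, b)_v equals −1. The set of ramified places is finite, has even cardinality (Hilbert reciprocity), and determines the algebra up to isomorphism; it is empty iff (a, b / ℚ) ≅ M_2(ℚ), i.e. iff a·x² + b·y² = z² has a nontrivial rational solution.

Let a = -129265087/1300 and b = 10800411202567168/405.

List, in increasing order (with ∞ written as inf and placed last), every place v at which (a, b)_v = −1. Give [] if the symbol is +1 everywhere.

Mod squares: a ≡ -25051, b ≡ 35. Check v ∈ {∞, 2, 3, 5, 7, 13, 37, 41, 47}.
v=41: a=41^1·(≡23), b=41^2·(≡15) mod 41; (23|41)=+1, (15|41)=-1; (−1)^{1·2·20}·(+1)^2·(-1)^1 = -1.
v=2: v_2(a)=-2, v_2(b)=10; units ≡ 5, 3 (mod 8); ε·ε+αω+βω = 0·1+-2·1+10·1 ≡ 0  ⇒  (a,b)_2 = +1.
v=37: a=37^2·(≡15), b=37^0·(≡31) mod 37; (15|37)=-1, (31|37)=-1; (−1)^{2·0·18}·(-1)^0·(-1)^2 = +1.
v=3: a=3^0·(≡2), b=3^-4·(≡2) mod 3; (2|3)=-1, (2|3)=-1; (−1)^{0·-4·1}·(-1)^-4·(-1)^0 = +1.
v=13: a=13^-1·(≡4), b=13^2·(≡1) mod 13; (4|13)=+1, (1|13)=+1; (−1)^{-1·2·6}·(+1)^2·(+1)^-1 = +1.
v=∞: -25051 < 0 and 35 > 0  ⇒  (a,b)_∞ = +1.
v=7: a=7^2·(≡4), b=7^5·(≡6) mod 7; (4|7)=+1, (6|7)=-1; (−1)^{2·5·3}·(+1)^5·(-1)^2 = +1.
v=5: a=5^-2·(≡4), b=5^-1·(≡3) mod 5; (4|5)=+1, (3|5)=-1; (−1)^{-2·-1·2}·(+1)^-1·(-1)^-2 = +1.
v=47: a=47^1·(≡19), b=47^2·(≡29) mod 47; (19|47)=-1, (29|47)=-1; (−1)^{1·2·23}·(-1)^2·(-1)^1 = -1.
Ram(-25051, 35) = {41, 47}; no ℚ_41-point on the conic.

[41, 47]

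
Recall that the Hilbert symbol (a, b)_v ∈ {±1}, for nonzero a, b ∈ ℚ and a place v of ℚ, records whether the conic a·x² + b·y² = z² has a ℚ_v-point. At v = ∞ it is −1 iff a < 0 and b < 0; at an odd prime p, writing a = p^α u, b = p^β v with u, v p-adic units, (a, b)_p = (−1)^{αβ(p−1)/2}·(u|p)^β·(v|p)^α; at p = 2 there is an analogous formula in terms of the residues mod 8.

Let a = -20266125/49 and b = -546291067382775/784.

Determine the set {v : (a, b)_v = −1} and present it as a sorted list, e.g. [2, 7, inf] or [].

(a, b) ≡ (-2805, -2431) mod (ℚ^×)²; places V = {2, 3, 5, 7, 11, 13, 17, ∞}.
(a,b)_2: α=0, β=-4; u≡3, v≡1 (mod 8); ε(u)ε(v)=1·0, αω(v)=0·0, βω(u)=-4·1; sum ≡ 0  ⇒  +1.
(a,b)_∞: sgn(-2805)=−, sgn(-2431)=−, so -1.
(a,b)_5: α=3, u≡4; β=2, v≡1 (mod 5); (4|5)=+1, (1|5)=+1; sign (−1)^0·+1^2·+1^3 = +1.
(a,b)_7: α=-2, u≡2; β=-2, v≡3 (mod 7); (2|7)=+1, (3|7)=-1; sign (−1)^0·+1^-2·-1^-2 = +1.
(a,b)_11: α=1, u≡3; β=3, v≡8 (mod 11); (3|11)=+1, (8|11)=-1; sign (−1)^1·+1^3·-1^1 = +1.
(a,b)_3: α=1, u≡1; β=2, v≡2 (mod 3); (1|3)=+1, (2|3)=-1; sign (−1)^0·+1^2·-1^1 = -1.
(a,b)_13: α=0, u≡3; β=5, v≡5 (mod 13); (3|13)=+1, (5|13)=-1; sign (−1)^0·+1^5·-1^0 = +1.
(a,b)_17: α=3, u≡14; β=3, v≡6 (mod 17); (14|17)=-1, (6|17)=-1; sign (−1)^0·-1^3·-1^3 = +1.
(-2805, -2431 / ℚ) ramifies at {3, ∞}: a division algebra.

[3, inf]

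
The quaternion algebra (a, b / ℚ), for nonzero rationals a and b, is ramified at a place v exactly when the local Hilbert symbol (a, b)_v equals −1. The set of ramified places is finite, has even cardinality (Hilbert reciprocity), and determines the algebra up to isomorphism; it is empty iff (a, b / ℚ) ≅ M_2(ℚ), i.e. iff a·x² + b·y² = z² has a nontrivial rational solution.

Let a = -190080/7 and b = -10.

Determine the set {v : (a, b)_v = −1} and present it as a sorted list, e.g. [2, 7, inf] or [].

[3, inf]

Mod squares: a ≡ -2310, b ≡ -10. Check v ∈ {∞, 2, 3, 5, 7, 11}.
v=2: v_2(a)=7, v_2(b)=1; units ≡ 5, 3 (mod 8); ε·ε+αω+βω = 0·1+7·1+1·1 ≡ 0  ⇒  (a,b)_2 = +1.
v=7: a=7^-1·(≡5), b=7^0·(≡4) mod 7; (5|7)=-1, (4|7)=+1; (−1)^{-1·0·3}·(-1)^0·(+1)^-1 = +1.
v=3: a=3^3·(≡1), b=3^0·(≡2) mod 3; (1|3)=+1, (2|3)=-1; (−1)^{3·0·1}·(+1)^0·(-1)^3 = -1.
v=11: a=11^1·(≡8), b=11^0·(≡1) mod 11; (8|11)=-1, (1|11)=+1; (−1)^{1·0·5}·(-1)^0·(+1)^1 = +1.
v=5: a=5^1·(≡2), b=5^1·(≡3) mod 5; (2|5)=-1, (3|5)=-1; (−1)^{1·1·2}·(-1)^1·(-1)^1 = +1.
v=∞: -2310 < 0 and -10 < 0  ⇒  (a,b)_∞ = -1.
|Ram(-2310, -10)| = 2, even; anisotropic at {3, ∞}.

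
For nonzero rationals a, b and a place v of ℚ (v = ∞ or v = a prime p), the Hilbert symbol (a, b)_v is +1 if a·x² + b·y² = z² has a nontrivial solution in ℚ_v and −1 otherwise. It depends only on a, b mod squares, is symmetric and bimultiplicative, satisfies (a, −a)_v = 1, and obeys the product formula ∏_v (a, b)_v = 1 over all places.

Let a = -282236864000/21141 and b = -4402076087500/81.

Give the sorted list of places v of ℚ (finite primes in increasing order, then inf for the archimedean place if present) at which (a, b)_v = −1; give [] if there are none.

(a, b) ≡ (-26099710, -115) mod (ℚ^×)²; places V = {2, 3, 5, 7, 13, 23, 29, 43, ∞}.
(a,b)_∞: sgn(-26099710)=−, sgn(-115)=−, so -1.
(a,b)_3: α=-6, u≡2; β=-4, v≡2 (mod 3); (2|3)=-1, (2|3)=-1; sign (−1)^0·-1^-4·-1^-6 = +1.
(a,b)_29: α=-1, u≡6; β=0, v≡25 (mod 29); (6|29)=+1, (25|29)=+1; sign (−1)^0·+1^0·+1^-1 = +1.
(a,b)_13: α=1, u≡7; β=2, v≡2 (mod 13); (7|13)=-1, (2|13)=-1; sign (−1)^0·-1^2·-1^1 = -1.
(a,b)_43: α=1, u≡5; β=2, v≡10 (mod 43); (5|43)=-1, (10|43)=+1; sign (−1)^0·-1^2·+1^1 = +1.
(a,b)_7: α=3, u≡5; β=2, v≡1 (mod 7); (5|7)=-1, (1|7)=+1; sign (−1)^0·-1^2·+1^3 = +1.
(a,b)_2: α=9, β=2; u≡1, v≡5 (mod 8); ε(u)ε(v)=0·0, αω(v)=9·1, βω(u)=2·0; sum ≡ 1  ⇒  -1.
(a,b)_5: α=3, u≡3; β=5, v≡2 (mod 5); (3|5)=-1, (2|5)=-1; sign (−1)^0·-1^5·-1^3 = +1.
(a,b)_23: α=1, u≡3; β=1, v≡9 (mod 23); (3|23)=+1, (9|23)=+1; sign (−1)^1·+1^1·+1^1 = -1.
(-26099710, -115 / ℚ) ramifies at {2, 13, 23, ∞}: a division algebra.

[2, 13, 23, inf]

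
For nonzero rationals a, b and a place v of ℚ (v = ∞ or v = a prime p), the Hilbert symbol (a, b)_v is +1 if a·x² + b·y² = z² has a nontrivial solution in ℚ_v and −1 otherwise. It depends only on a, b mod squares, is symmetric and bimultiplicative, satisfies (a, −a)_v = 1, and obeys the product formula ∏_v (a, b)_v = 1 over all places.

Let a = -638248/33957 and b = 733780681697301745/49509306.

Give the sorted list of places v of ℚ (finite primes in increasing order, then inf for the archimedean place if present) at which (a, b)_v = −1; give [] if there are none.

[2, 7, 13, 17]

(a, b) ≡ (-34034, 170170) mod (ℚ^×)²; places V = {2, 3, 5, 7, 11, 13, 17, 19, ∞}.
(a,b)_13: α=1, u≡5; β=3, v≡1 (mod 13); (5|13)=-1, (1|13)=+1; sign (−1)^0·-1^3·+1^1 = -1.
(a,b)_11: α=-1, u≡7; β=-1, v≡5 (mod 11); (7|11)=-1, (5|11)=+1; sign (−1)^1·-1^-1·+1^-1 = +1.
(a,b)_2: α=3, β=-1; u≡7, v≡5 (mod 8); ε(u)ε(v)=1·0, αω(v)=3·1, βω(u)=-1·0; sum ≡ 1  ⇒  -1.
(a,b)_5: α=0, u≡1; β=1, v≡4 (mod 5); (1|5)=+1, (4|5)=+1; sign (−1)^0·+1^1·+1^0 = +1.
(a,b)_∞: sgn(-34034)=−, sgn(170170)=+, so +1.
(a,b)_19: α=2, u≡14; β=6, v≡1 (mod 19); (14|19)=-1, (1|19)=+1; sign (−1)^0·-1^6·+1^2 = +1.
(a,b)_7: α=-3, u≡5; β=-3, v≡5 (mod 7); (5|7)=-1, (5|7)=-1; sign (−1)^1·-1^-3·-1^-3 = -1.
(a,b)_3: α=-2, u≡1; β=-8, v≡1 (mod 3); (1|3)=+1, (1|3)=+1; sign (−1)^0·+1^-8·+1^-2 = +1.
(a,b)_17: α=1, u≡16; β=5, v≡11 (mod 17); (16|17)=+1, (11|17)=-1; sign (−1)^0·+1^5·-1^1 = -1.
Ram(-34034, 170170) = {2, 7, 13, 17}; no ℚ_2-point on the conic.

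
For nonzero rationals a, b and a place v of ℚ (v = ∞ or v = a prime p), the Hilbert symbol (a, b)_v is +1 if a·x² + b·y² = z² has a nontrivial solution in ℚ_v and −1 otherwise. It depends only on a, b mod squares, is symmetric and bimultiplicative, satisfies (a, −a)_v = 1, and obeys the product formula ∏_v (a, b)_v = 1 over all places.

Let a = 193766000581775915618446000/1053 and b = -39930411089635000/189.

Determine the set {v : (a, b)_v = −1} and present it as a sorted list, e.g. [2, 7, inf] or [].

(a, b) ≡ (34255, -22134) mod (ℚ^×)²; places V = {2, 3, 5, 7, 11, 13, 17, 19, 31, ∞}.
(a,b)_31: α=5, u≡20; β=3, v≡6 (mod 31); (20|31)=+1, (6|31)=-1; sign (−1)^1·+1^3·-1^5 = +1.
(a,b)_13: α=-1, u≡3; β=0, v≡2 (mod 13); (3|13)=+1, (2|13)=-1; sign (−1)^0·+1^0·-1^-1 = -1.
(a,b)_7: α=0, u≡4; β=-1, v≡4 (mod 7); (4|7)=+1, (4|7)=+1; sign (−1)^0·+1^-1·+1^0 = +1.
(a,b)_∞: sgn(34255)=+, sgn(-22134)=−, so +1.
(a,b)_19: α=6, u≡16; β=4, v≡4 (mod 19); (16|19)=+1, (4|19)=+1; sign (−1)^0·+1^4·+1^6 = +1.
(a,b)_2: α=4, β=3; u≡7, v≡5 (mod 8); ε(u)ε(v)=1·0, αω(v)=4·1, βω(u)=3·0; sum ≡ 0  ⇒  +1.
(a,b)_5: α=3, u≡1; β=4, v≡1 (mod 5); (1|5)=+1, (1|5)=+1; sign (−1)^0·+1^4·+1^3 = +1.
(a,b)_11: α=4, u≡3; β=2, v≡4 (mod 11); (3|11)=+1, (4|11)=+1; sign (−1)^0·+1^2·+1^4 = +1.
(a,b)_3: α=-4, u≡1; β=-3, v≡2 (mod 3); (1|3)=+1, (2|3)=-1; sign (−1)^0·+1^-3·-1^-4 = +1.
(a,b)_17: α=3, u≡4; β=1, v≡14 (mod 17); (4|17)=+1, (14|17)=-1; sign (−1)^0·+1^1·-1^3 = -1.
Ram(34255, -22134) = {13, 17}; no ℚ_13-point on the conic.

[13, 17]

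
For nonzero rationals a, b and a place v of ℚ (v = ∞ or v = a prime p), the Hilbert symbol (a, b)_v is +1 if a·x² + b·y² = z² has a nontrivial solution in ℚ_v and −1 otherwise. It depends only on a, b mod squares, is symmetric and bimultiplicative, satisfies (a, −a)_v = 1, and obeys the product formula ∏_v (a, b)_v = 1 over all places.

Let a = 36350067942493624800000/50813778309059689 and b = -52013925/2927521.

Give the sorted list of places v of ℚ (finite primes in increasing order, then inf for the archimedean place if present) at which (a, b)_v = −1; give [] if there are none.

Mod squares: a ≡ 2795, b ≡ -437. Check v ∈ {∞, 2, 3, 5, 7, 11, 13, 19, 23, 29, 43, 59}.
v=7: a=7^-2·(≡2), b=7^0·(≡1) mod 7; (2|7)=+1, (1|7)=+1; (−1)^{-2·0·3}·(+1)^0·(+1)^-2 = +1.
v=13: a=13^3·(≡2), b=13^0·(≡2) mod 13; (2|13)=-1, (2|13)=-1; (−1)^{3·0·6}·(-1)^0·(-1)^3 = -1.
v=19: a=19^2·(≡3), b=19^1·(≡2) mod 19; (3|19)=-1, (2|19)=-1; (−1)^{2·1·9}·(-1)^1·(-1)^2 = -1.
v=43: a=43^1·(≡22), b=43^0·(≡10) mod 43; (22|43)=-1, (10|43)=+1; (−1)^{1·0·21}·(-1)^0·(+1)^1 = +1.
v=59: a=59^-4·(≡9), b=59^-2·(≡12) mod 59; (9|59)=+1, (12|59)=+1; (−1)^{-4·-2·29}·(+1)^-2·(+1)^-4 = +1.
v=5: a=5^5·(≡4), b=5^2·(≡3) mod 5; (4|5)=+1, (3|5)=-1; (−1)^{5·2·2}·(+1)^2·(-1)^5 = -1.
v=23: a=23^6·(≡18), b=23^3·(≡6) mod 23; (18|23)=+1, (6|23)=+1; (−1)^{6·3·11}·(+1)^3·(+1)^6 = +1.
v=∞: 2795 > 0 and -437 < 0  ⇒  (a,b)_∞ = +1.
v=3: a=3^2·(≡2), b=3^2·(≡1) mod 3; (2|3)=-1, (1|3)=+1; (−1)^{2·2·1}·(-1)^2·(+1)^2 = +1.
v=29: a=29^-4·(≡12), b=29^-2·(≡11) mod 29; (12|29)=-1, (11|29)=-1; (−1)^{-4·-2·14}·(-1)^-2·(-1)^-4 = +1.
v=2: v_2(a)=8, v_2(b)=0; units ≡ 3, 3 (mod 8); ε·ε+αω+βω = 1·1+8·1+0·1 ≡ 1  ⇒  (a,b)_2 = -1.
v=11: a=11^-2·(≡3), b=11^0·(≡5) mod 11; (3|11)=+1, (5|11)=+1; (−1)^{-2·0·5}·(+1)^0·(+1)^-2 = +1.
Ram(2795, -437) = {2, 5, 13, 19}; no ℚ_2-point on the conic.

[2, 5, 13, 19]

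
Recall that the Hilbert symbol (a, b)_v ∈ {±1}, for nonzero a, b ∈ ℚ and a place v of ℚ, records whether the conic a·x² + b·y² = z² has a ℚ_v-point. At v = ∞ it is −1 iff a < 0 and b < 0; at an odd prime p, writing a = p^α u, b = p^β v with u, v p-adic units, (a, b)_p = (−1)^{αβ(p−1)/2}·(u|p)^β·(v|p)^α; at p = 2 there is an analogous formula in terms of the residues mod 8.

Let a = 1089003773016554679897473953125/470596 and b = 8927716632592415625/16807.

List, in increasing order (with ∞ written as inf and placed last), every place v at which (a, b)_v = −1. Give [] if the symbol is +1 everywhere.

(a, b) ≡ (19437, 363055) mod (ℚ^×)²; places V = {2, 3, 5, 7, 11, 19, 23, 31, 41, ∞}.
(a,b)_5: α=6, u≡3; β=5, v≡4 (mod 5); (3|5)=-1, (4|5)=+1; sign (−1)^0·-1^5·+1^6 = -1.
(a,b)_41: α=2, u≡14; β=1, v≡20 (mod 41); (14|41)=-1, (20|41)=+1; sign (−1)^0·-1^1·+1^2 = -1.
(a,b)_31: α=3, u≡4; β=2, v≡18 (mod 31); (4|31)=+1, (18|31)=+1; sign (−1)^0·+1^2·+1^3 = +1.
(a,b)_3: α=9, u≡2; β=8, v≡1 (mod 3); (2|3)=-1, (1|3)=+1; sign (−1)^0·-1^8·+1^9 = +1.
(a,b)_2: α=-2, β=0; u≡5, v≡7 (mod 8); ε(u)ε(v)=0·1, αω(v)=-2·0, βω(u)=0·1; sum ≡ 0  ⇒  +1.
(a,b)_11: α=7, u≡10; β=3, v≡1 (mod 11); (10|11)=-1, (1|11)=+1; sign (−1)^1·-1^3·+1^7 = +1.
(a,b)_∞: sgn(19437)=+, sgn(363055)=+, so +1.
(a,b)_19: α=3, u≡17; β=2, v≡2 (mod 19); (17|19)=+1, (2|19)=-1; sign (−1)^0·+1^2·-1^3 = -1.
(a,b)_23: α=2, u≡8; β=1, v≡11 (mod 23); (8|23)=+1, (11|23)=-1; sign (−1)^0·+1^1·-1^2 = +1.
(a,b)_7: α=-6, u≡3; β=-5, v≡2 (mod 7); (3|7)=-1, (2|7)=+1; sign (−1)^0·-1^-5·+1^-6 = -1.
|Ram(19437, 363055)| = 4, even; anisotropic at {5, 7, 19, 41}.

[5, 7, 19, 41]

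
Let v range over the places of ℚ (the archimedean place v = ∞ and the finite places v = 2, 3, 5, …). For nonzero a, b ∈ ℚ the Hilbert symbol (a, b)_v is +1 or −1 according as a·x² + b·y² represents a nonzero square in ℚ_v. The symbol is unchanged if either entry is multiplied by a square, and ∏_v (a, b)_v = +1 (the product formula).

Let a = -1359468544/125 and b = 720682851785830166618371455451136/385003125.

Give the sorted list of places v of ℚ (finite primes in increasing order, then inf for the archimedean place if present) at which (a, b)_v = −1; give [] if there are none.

[11, 19, 23, 29]

Mod squares: a ≡ -135470, b ≡ 4252270. Check v ∈ {∞, 2, 3, 5, 7, 11, 13, 19, 23, 29, 31, 43}.
v=7: a=7^2·(≡1), b=7^8·(≡2) mod 7; (1|7)=+1, (2|7)=+1; (−1)^{2·8·3}·(+1)^8·(+1)^2 = +1.
v=2: v_2(a)=11, v_2(b)=23; units ≡ 1, 7 (mod 8); ε·ε+αω+βω = 0·1+11·0+23·0 ≡ 0  ⇒  (a,b)_2 = +1.
v=13: a=13^0·(≡1), b=13^-2·(≡10) mod 13; (1|13)=+1, (10|13)=+1; (−1)^{0·-2·6}·(+1)^-2·(+1)^0 = +1.
v=31: a=31^1·(≡16), b=31^3·(≡24) mod 31; (16|31)=+1, (24|31)=-1; (−1)^{1·3·15}·(+1)^3·(-1)^1 = +1.
v=∞: -135470 < 0 and 4252270 > 0  ⇒  (a,b)_∞ = +1.
v=19: a=19^1·(≡2), b=19^4·(≡2) mod 19; (2|19)=-1, (2|19)=-1; (−1)^{1·4·9}·(-1)^4·(-1)^1 = -1.
v=3: a=3^0·(≡1), b=3^-6·(≡1) mod 3; (1|3)=+1, (1|3)=+1; (−1)^{0·-6·1}·(+1)^-6·(+1)^0 = +1.
v=43: a=43^0·(≡38), b=43^1·(≡30) mod 43; (38|43)=+1, (30|43)=-1; (−1)^{0·1·21}·(+1)^1·(-1)^0 = +1.
v=23: a=23^1·(≡5), b=23^4·(≡10) mod 23; (5|23)=-1, (10|23)=-1; (−1)^{1·4·11}·(-1)^4·(-1)^1 = -1.
v=11: a=11^0·(≡7), b=11^1·(≡2) mod 11; (7|11)=-1, (2|11)=-1; (−1)^{0·1·5}·(-1)^1·(-1)^0 = -1.
v=5: a=5^-3·(≡1), b=5^-5·(≡1) mod 5; (1|5)=+1, (1|5)=+1; (−1)^{-3·-5·2}·(+1)^-5·(+1)^-3 = +1.
v=29: a=29^0·(≡14), b=29^1·(≡25) mod 29; (14|29)=-1, (25|29)=+1; (−1)^{0·1·14}·(-1)^1·(+1)^0 = -1.
Ram(-135470, 4252270) = {11, 19, 23, 29}; no ℚ_11-point on the conic.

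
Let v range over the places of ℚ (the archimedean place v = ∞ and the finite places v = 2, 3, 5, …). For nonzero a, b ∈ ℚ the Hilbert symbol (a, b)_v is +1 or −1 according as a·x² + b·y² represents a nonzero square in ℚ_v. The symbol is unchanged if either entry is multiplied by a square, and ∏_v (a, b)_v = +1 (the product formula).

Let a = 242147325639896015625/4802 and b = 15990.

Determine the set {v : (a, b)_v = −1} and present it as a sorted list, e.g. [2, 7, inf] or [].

Mod squares: a ≡ 4290, b ≡ 15990. Check v ∈ {∞, 2, 3, 5, 7, 11, 13, 41}.
v=41: a=41^6·(≡17), b=41^1·(≡21) mod 41; (17|41)=-1, (21|41)=+1; (−1)^{6·1·20}·(-1)^1·(+1)^6 = -1.
v=∞: 4290 > 0 and 15990 > 0  ⇒  (a,b)_∞ = +1.
v=3: a=3^3·(≡2), b=3^1·(≡2) mod 3; (2|3)=-1, (2|3)=-1; (−1)^{3·1·1}·(-1)^1·(-1)^3 = -1.
v=7: a=7^-4·(≡3), b=7^0·(≡2) mod 7; (3|7)=-1, (2|7)=+1; (−1)^{-4·0·3}·(-1)^0·(+1)^-4 = +1.
v=11: a=11^1·(≡5), b=11^0·(≡7) mod 11; (5|11)=+1, (7|11)=-1; (−1)^{1·0·5}·(+1)^0·(-1)^1 = -1.
v=5: a=5^7·(≡2), b=5^1·(≡3) mod 5; (2|5)=-1, (3|5)=-1; (−1)^{7·1·2}·(-1)^1·(-1)^7 = +1.
v=2: v_2(a)=-1, v_2(b)=1; units ≡ 1, 3 (mod 8); ε·ε+αω+βω = 0·1+-1·1+1·0 ≡ 1  ⇒  (a,b)_2 = -1.
v=13: a=13^3·(≡11), b=13^1·(≡8) mod 13; (11|13)=-1, (8|13)=-1; (−1)^{3·1·6}·(-1)^1·(-1)^3 = +1.
(4290, 15990 / ℚ) ramifies at {2, 3, 11, 41}: a division algebra.

[2, 3, 11, 41]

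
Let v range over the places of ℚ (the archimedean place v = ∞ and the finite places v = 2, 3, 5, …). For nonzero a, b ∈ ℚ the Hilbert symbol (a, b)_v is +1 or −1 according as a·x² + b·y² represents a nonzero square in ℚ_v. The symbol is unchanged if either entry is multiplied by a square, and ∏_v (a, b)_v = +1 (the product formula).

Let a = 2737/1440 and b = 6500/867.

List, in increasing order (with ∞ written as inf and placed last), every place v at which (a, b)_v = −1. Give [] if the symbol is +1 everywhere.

(a, b) ≡ (27370, 195) mod (ℚ^×)²; places V = {2, 3, 5, 7, 13, 17, 23, ∞}.
(a,b)_17: α=1, u≡12; β=-2, v≡2 (mod 17); (12|17)=-1, (2|17)=+1; sign (−1)^0·-1^-2·+1^1 = +1.
(a,b)_3: α=-2, u≡1; β=-1, v≡2 (mod 3); (1|3)=+1, (2|3)=-1; sign (−1)^0·+1^-1·-1^-2 = +1.
(a,b)_13: α=0, u≡2; β=1, v≡5 (mod 13); (2|13)=-1, (5|13)=-1; sign (−1)^0·-1^1·-1^0 = -1.
(a,b)_23: α=1, u≡20; β=0, v≡21 (mod 23); (20|23)=-1, (21|23)=-1; sign (−1)^0·-1^0·-1^1 = -1.
(a,b)_7: α=1, u≡4; β=0, v≡3 (mod 7); (4|7)=+1, (3|7)=-1; sign (−1)^0·+1^0·-1^1 = -1.
(a,b)_2: α=-5, β=2; u≡5, v≡3 (mod 8); ε(u)ε(v)=0·1, αω(v)=-5·1, βω(u)=2·1; sum ≡ 1  ⇒  -1.
(a,b)_5: α=-1, u≡4; β=3, v≡1 (mod 5); (4|5)=+1, (1|5)=+1; sign (−1)^0·+1^3·+1^-1 = +1.
(a,b)_∞: sgn(27370)=+, sgn(195)=+, so +1.
|Ram(27370, 195)| = 4, even; anisotropic at {2, 7, 13, 23}.

[2, 7, 13, 23]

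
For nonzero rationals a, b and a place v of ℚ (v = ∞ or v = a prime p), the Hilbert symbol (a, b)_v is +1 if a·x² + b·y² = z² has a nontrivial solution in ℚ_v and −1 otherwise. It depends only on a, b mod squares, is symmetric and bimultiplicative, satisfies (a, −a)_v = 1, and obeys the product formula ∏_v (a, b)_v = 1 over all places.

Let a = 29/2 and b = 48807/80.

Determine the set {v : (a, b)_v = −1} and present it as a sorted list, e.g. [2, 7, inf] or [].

[2, 5, 17, 29]

Mod squares: a ≡ 58, b ≡ 27115. Check v ∈ {∞, 2, 3, 5, 11, 17, 29}.
v=29: a=29^1·(≡15), b=29^1·(≡4) mod 29; (15|29)=-1, (4|29)=+1; (−1)^{1·1·14}·(-1)^1·(+1)^1 = -1.
v=3: a=3^0·(≡1), b=3^2·(≡1) mod 3; (1|3)=+1, (1|3)=+1; (−1)^{0·2·1}·(+1)^2·(+1)^0 = +1.
v=∞: 58 > 0 and 27115 > 0  ⇒  (a,b)_∞ = +1.
v=5: a=5^0·(≡2), b=5^-1·(≡2) mod 5; (2|5)=-1, (2|5)=-1; (−1)^{0·-1·2}·(-1)^-1·(-1)^0 = -1.
v=11: a=11^0·(≡9), b=11^1·(≡5) mod 11; (9|11)=+1, (5|11)=+1; (−1)^{0·1·5}·(+1)^1·(+1)^0 = +1.
v=2: v_2(a)=-1, v_2(b)=-4; units ≡ 5, 3 (mod 8); ε·ε+αω+βω = 0·1+-1·1+-4·1 ≡ 1  ⇒  (a,b)_2 = -1.
v=17: a=17^0·(≡6), b=17^1·(≡14) mod 17; (6|17)=-1, (14|17)=-1; (−1)^{0·1·8}·(-1)^1·(-1)^0 = -1.
(58, 27115 / ℚ) ramifies at {2, 5, 17, 29}: a division algebra.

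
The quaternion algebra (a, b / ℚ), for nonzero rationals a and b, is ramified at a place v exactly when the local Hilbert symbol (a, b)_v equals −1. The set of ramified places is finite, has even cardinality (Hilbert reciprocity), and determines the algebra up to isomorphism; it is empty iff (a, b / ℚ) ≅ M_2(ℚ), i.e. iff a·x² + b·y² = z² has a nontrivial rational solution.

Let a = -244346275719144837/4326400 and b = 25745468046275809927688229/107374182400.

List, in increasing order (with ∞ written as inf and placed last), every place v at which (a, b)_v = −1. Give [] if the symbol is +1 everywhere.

[3, 19, 29, 31]

(a, b) ≡ (-42253, 98745261) mod (ℚ^×)²; places V = {2, 3, 5, 7, 13, 19, 29, 31, 41, 47, ∞}.
(a,b)_41: α=2, u≡36; β=3, v≡25 (mod 41); (36|41)=+1, (25|41)=+1; sign (−1)^0·+1^3·+1^2 = +1.
(a,b)_19: α=2, u≡8; β=3, v≡5 (mod 19); (8|19)=-1, (5|19)=+1; sign (−1)^0·-1^3·+1^2 = -1.
(a,b)_2: α=-10, β=-32; u≡3, v≡5 (mod 8); ε(u)ε(v)=1·0, αω(v)=-10·1, βω(u)=-32·1; sum ≡ 0  ⇒  +1.
(a,b)_29: α=1, u≡16; β=1, v≡27 (mod 29); (16|29)=+1, (27|29)=-1; sign (−1)^0·+1^1·-1^1 = -1.
(a,b)_7: α=6, u≡5; β=10, v≡3 (mod 7); (5|7)=-1, (3|7)=-1; sign (−1)^0·-1^10·-1^6 = +1.
(a,b)_47: α=1, u≡10; β=1, v≡37 (mod 47); (10|47)=-1, (37|47)=+1; sign (−1)^1·-1^1·+1^1 = +1.
(a,b)_∞: sgn(-42253)=−, sgn(98745261)=+, so +1.
(a,b)_31: α=1, u≡18; β=1, v≡28 (mod 31); (18|31)=+1, (28|31)=+1; sign (−1)^1·+1^1·+1^1 = -1.
(a,b)_3: α=4, u≡2; β=3, v≡2 (mod 3); (2|3)=-1, (2|3)=-1; sign (−1)^0·-1^3·-1^4 = -1.
(a,b)_5: α=-2, u≡3; β=-2, v≡4 (mod 5); (3|5)=-1, (4|5)=+1; sign (−1)^0·-1^-2·+1^-2 = +1.
(a,b)_13: α=-2, u≡3; β=2, v≡10 (mod 13); (3|13)=+1, (10|13)=+1; sign (−1)^0·+1^2·+1^-2 = +1.
Ram(-42253, 98745261) = {3, 19, 29, 31}; no ℚ_3-point on the conic.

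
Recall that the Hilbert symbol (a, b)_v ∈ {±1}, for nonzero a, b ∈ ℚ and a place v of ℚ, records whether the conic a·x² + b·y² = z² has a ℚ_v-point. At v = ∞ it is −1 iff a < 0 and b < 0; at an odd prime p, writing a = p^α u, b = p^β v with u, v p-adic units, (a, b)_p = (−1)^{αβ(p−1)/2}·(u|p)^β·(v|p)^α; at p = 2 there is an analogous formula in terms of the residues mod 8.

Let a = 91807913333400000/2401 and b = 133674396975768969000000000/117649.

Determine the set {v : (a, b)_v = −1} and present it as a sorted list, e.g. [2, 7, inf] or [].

(a, b) ≡ (181815, 9690) mod (ℚ^×)²; places V = {2, 3, 5, 7, 11, 17, 19, 23, 31, ∞}.
(a,b)_17: α=3, u≡13; β=5, v≡15 (mod 17); (13|17)=+1, (15|17)=+1; sign (−1)^0·+1^5·+1^3 = +1.
(a,b)_31: α=1, u≡6; β=2, v≡9 (mod 31); (6|31)=-1, (9|31)=+1; sign (−1)^0·-1^2·+1^1 = +1.
(a,b)_7: α=-4, u≡2; β=-6, v≡2 (mod 7); (2|7)=+1, (2|7)=+1; sign (−1)^0·+1^-6·+1^-4 = +1.
(a,b)_2: α=6, β=9; u≡7, v≡5 (mod 8); ε(u)ε(v)=1·0, αω(v)=6·1, βω(u)=9·0; sum ≡ 0  ⇒  +1.
(a,b)_11: α=2, u≡10; β=0, v≡8 (mod 11); (10|11)=-1, (8|11)=-1; sign (−1)^0·-1^0·-1^2 = +1.
(a,b)_5: α=5, u≡3; β=9, v≡2 (mod 5); (3|5)=-1, (2|5)=-1; sign (−1)^0·-1^9·-1^5 = +1.
(a,b)_∞: sgn(181815)=+, sgn(9690)=+, so +1.
(a,b)_3: α=1, u≡2; β=3, v≡2 (mod 3); (2|3)=-1, (2|3)=-1; sign (−1)^1·-1^3·-1^1 = -1.
(a,b)_19: α=2, u≡4; β=3, v≡7 (mod 19); (4|19)=+1, (7|19)=+1; sign (−1)^0·+1^3·+1^2 = +1.
(a,b)_23: α=1, u≡9; β=2, v≡11 (mod 23); (9|23)=+1, (11|23)=-1; sign (−1)^0·+1^2·-1^1 = -1.
(181815, 9690 / ℚ) ramifies at {3, 23}: a division algebra.

[3, 23]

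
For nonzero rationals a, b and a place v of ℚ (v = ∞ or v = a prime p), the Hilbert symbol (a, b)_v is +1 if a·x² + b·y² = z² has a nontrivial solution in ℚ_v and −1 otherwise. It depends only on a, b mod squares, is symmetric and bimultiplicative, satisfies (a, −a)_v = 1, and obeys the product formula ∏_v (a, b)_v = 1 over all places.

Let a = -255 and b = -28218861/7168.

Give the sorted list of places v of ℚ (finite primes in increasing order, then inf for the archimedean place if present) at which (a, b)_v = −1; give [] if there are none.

(a, b) ≡ (-255, -30107) mod (ℚ^×)²; places V = {2, 3, 5, 7, 11, 17, 23, ∞}.
(a,b)_2: α=0, β=-10; u≡1, v≡5 (mod 8); ε(u)ε(v)=0·0, αω(v)=0·1, βω(u)=-10·0; sum ≡ 0  ⇒  +1.
(a,b)_11: α=0, u≡9; β=1, v≡2 (mod 11); (9|11)=+1, (2|11)=-1; sign (−1)^0·+1^1·-1^0 = +1.
(a,b)_7: α=0, u≡4; β=-1, v≡4 (mod 7); (4|7)=+1, (4|7)=+1; sign (−1)^0·+1^-1·+1^0 = +1.
(a,b)_17: α=1, u≡2; β=1, v≡6 (mod 17); (2|17)=+1, (6|17)=-1; sign (−1)^0·+1^1·-1^1 = -1.
(a,b)_3: α=1, u≡2; β=8, v≡1 (mod 3); (2|3)=-1, (1|3)=+1; sign (−1)^0·-1^8·+1^1 = +1.
(a,b)_23: α=0, u≡21; β=1, v≡8 (mod 23); (21|23)=-1, (8|23)=+1; sign (−1)^0·-1^1·+1^0 = -1.
(a,b)_5: α=1, u≡4; β=0, v≡3 (mod 5); (4|5)=+1, (3|5)=-1; sign (−1)^0·+1^0·-1^1 = -1.
(a,b)_∞: sgn(-255)=−, sgn(-30107)=−, so -1.
|Ram(-255, -30107)| = 4, even; anisotropic at {5, 17, 23, ∞}.

[5, 17, 23, inf]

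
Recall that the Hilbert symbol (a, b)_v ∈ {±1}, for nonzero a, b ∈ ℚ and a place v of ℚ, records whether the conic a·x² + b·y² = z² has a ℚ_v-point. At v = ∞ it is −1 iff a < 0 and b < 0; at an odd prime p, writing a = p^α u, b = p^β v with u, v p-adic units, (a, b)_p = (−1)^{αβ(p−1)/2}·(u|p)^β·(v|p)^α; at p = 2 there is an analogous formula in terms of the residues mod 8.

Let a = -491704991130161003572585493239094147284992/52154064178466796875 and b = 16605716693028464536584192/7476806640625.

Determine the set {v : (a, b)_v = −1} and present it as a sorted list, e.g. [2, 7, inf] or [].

Mod squares: a ≡ -94395, b ≡ 110143. Check v ∈ {∞, 2, 3, 5, 7, 11, 13, 17, 19, 29, 31}.
v=∞: -94395 < 0 and 110143 > 0  ⇒  (a,b)_∞ = +1.
v=17: a=17^2·(≡12), b=17^1·(≡9) mod 17; (12|17)=-1, (9|17)=+1; (−1)^{2·1·8}·(-1)^1·(+1)^2 = -1.
v=3: a=3^9·(≡2), b=3^6·(≡1) mod 3; (2|3)=-1, (1|3)=+1; (−1)^{9·6·1}·(-1)^6·(+1)^9 = +1.
v=31: a=31^5·(≡26), b=31^3·(≡1) mod 31; (26|31)=-1, (1|31)=+1; (−1)^{5·3·15}·(-1)^3·(+1)^5 = +1.
v=2: v_2(a)=38, v_2(b)=22; units ≡ 5, 7 (mod 8); ε·ε+αω+βω = 0·1+38·0+22·1 ≡ 0  ⇒  (a,b)_2 = +1.
v=7: a=7^-1·(≡1), b=7^-2·(≡5) mod 7; (1|7)=+1, (5|7)=-1; (−1)^{-1·-2·3}·(+1)^-2·(-1)^-1 = -1.
v=5: a=5^-27·(≡4), b=5^-16·(≡3) mod 5; (4|5)=+1, (3|5)=-1; (−1)^{-27·-16·2}·(+1)^-16·(-1)^-27 = -1.
v=11: a=11^2·(≡10), b=11^1·(≡5) mod 11; (10|11)=-1, (5|11)=+1; (−1)^{2·1·5}·(-1)^1·(+1)^2 = -1.
v=19: a=19^4·(≡7), b=19^3·(≡12) mod 19; (7|19)=+1, (12|19)=-1; (−1)^{4·3·9}·(+1)^3·(-1)^4 = +1.
v=29: a=29^3·(≡16), b=29^2·(≡7) mod 29; (16|29)=+1, (7|29)=+1; (−1)^{3·2·14}·(+1)^2·(+1)^3 = +1.
v=13: a=13^4·(≡6), b=13^2·(≡7) mod 13; (6|13)=-1, (7|13)=-1; (−1)^{4·2·6}·(-1)^2·(-1)^4 = +1.
|Ram(-94395, 110143)| = 4, even; anisotropic at {5, 7, 11, 17}.

[5, 7, 11, 17]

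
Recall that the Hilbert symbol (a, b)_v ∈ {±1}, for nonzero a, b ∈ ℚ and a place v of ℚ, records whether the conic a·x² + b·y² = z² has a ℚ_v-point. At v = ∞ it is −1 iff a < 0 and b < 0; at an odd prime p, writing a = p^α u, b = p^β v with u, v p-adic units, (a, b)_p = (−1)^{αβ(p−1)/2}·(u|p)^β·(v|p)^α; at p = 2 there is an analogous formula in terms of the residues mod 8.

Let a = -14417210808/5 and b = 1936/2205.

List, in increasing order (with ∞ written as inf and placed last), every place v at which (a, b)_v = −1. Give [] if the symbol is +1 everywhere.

(a, b) ≡ (-24310, 5) mod (ℚ^×)²; places V = {2, 3, 5, 7, 11, 13, 17, 41, ∞}.
(a,b)_7: α=2, u≡2; β=-2, v≡6 (mod 7); (2|7)=+1, (6|7)=-1; sign (−1)^0·+1^-2·-1^2 = +1.
(a,b)_11: α=1, u≡1; β=2, v≡1 (mod 11); (1|11)=+1, (1|11)=+1; sign (−1)^0·+1^2·+1^1 = +1.
(a,b)_3: α=2, u≡2; β=-2, v≡2 (mod 3); (2|3)=-1, (2|3)=-1; sign (−1)^0·-1^-2·-1^2 = +1.
(a,b)_2: α=3, β=4; u≡5, v≡5 (mod 8); ε(u)ε(v)=0·0, αω(v)=3·1, βω(u)=4·1; sum ≡ 1  ⇒  -1.
(a,b)_5: α=-1, u≡2; β=-1, v≡1 (mod 5); (2|5)=-1, (1|5)=+1; sign (−1)^0·-1^-1·+1^-1 = -1.
(a,b)_∞: sgn(-24310)=−, sgn(5)=+, so +1.
(a,b)_13: α=1, u≡6; β=0, v≡8 (mod 13); (6|13)=-1, (8|13)=-1; sign (−1)^0·-1^0·-1^1 = -1.
(a,b)_41: α=2, u≡28; β=0, v≡40 (mod 41); (28|41)=-1, (40|41)=+1; sign (−1)^0·-1^0·+1^2 = +1.
(a,b)_17: α=1, u≡15; β=0, v≡14 (mod 17); (15|17)=+1, (14|17)=-1; sign (−1)^0·+1^0·-1^1 = -1.
Ram(-24310, 5) = {2, 5, 13, 17}; no ℚ_2-point on the conic.

[2, 5, 13, 17]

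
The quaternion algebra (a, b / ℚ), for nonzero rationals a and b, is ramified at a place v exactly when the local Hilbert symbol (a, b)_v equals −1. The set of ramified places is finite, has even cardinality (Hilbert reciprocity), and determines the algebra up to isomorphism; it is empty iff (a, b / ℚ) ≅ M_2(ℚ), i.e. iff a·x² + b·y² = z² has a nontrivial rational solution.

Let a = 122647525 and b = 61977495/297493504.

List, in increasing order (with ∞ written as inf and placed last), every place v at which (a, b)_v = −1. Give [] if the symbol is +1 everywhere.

Mod squares: a ≡ 29029, b ≡ 255. Check v ∈ {∞, 2, 3, 5, 7, 11, 13, 17, 29}.
v=∞: 29029 > 0 and 255 > 0  ⇒  (a,b)_∞ = +1.
v=7: a=7^1·(≡5), b=7^-4·(≡5) mod 7; (5|7)=-1, (5|7)=-1; (−1)^{1·-4·3}·(-1)^-4·(-1)^1 = -1.
v=2: v_2(a)=0, v_2(b)=-10; units ≡ 5, 7 (mod 8); ε·ε+αω+βω = 0·1+0·0+-10·1 ≡ 0  ⇒  (a,b)_2 = +1.
v=13: a=13^3·(≡3), b=13^0·(≡11) mod 13; (3|13)=+1, (11|13)=-1; (−1)^{3·0·6}·(+1)^0·(-1)^3 = -1.
v=5: a=5^2·(≡1), b=5^1·(≡1) mod 5; (1|5)=+1, (1|5)=+1; (−1)^{2·1·2}·(+1)^1·(+1)^2 = +1.
v=3: a=3^0·(≡1), b=3^1·(≡1) mod 3; (1|3)=+1, (1|3)=+1; (−1)^{0·1·1}·(+1)^1·(+1)^0 = +1.
v=29: a=29^1·(≡10), b=29^2·(≡9) mod 29; (10|29)=-1, (9|29)=+1; (−1)^{1·2·14}·(-1)^2·(+1)^1 = +1.
v=11: a=11^1·(≡10), b=11^-2·(≡10) mod 11; (10|11)=-1, (10|11)=-1; (−1)^{1·-2·5}·(-1)^-2·(-1)^1 = -1.
v=17: a=17^0·(≡5), b=17^3·(≡8) mod 17; (5|17)=-1, (8|17)=+1; (−1)^{0·3·8}·(-1)^3·(+1)^0 = -1.
|Ram(29029, 255)| = 4, even; anisotropic at {7, 11, 13, 17}.

[7, 11, 13, 17]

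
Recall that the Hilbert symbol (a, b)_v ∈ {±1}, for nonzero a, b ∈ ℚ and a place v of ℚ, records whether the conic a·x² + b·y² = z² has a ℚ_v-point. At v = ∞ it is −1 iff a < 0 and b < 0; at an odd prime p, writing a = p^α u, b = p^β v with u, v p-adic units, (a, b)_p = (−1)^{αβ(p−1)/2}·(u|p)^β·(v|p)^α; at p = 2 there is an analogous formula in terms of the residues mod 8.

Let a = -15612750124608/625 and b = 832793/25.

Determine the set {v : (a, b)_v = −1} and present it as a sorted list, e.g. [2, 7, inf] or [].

Mod squares: a ≡ -777, b ≡ 377. Check v ∈ {∞, 2, 3, 5, 7, 13, 29, 37, 47}.
v=37: a=37^1·(≡11), b=37^0·(≡28) mod 37; (11|37)=+1, (28|37)=+1; (−1)^{1·0·18}·(+1)^0·(+1)^1 = +1.
v=∞: -777 < 0 and 377 > 0  ⇒  (a,b)_∞ = +1.
v=3: a=3^1·(≡2), b=3^0·(≡2) mod 3; (2|3)=-1, (2|3)=-1; (−1)^{1·0·1}·(-1)^0·(-1)^1 = -1.
v=7: a=7^1·(≡2), b=7^0·(≡6) mod 7; (2|7)=+1, (6|7)=-1; (−1)^{1·0·3}·(+1)^0·(-1)^1 = -1.
v=29: a=29^2·(≡9), b=29^1·(≡20) mod 29; (9|29)=+1, (20|29)=+1; (−1)^{2·1·14}·(+1)^1·(+1)^2 = +1.
v=5: a=5^-4·(≡2), b=5^-2·(≡3) mod 5; (2|5)=-1, (3|5)=-1; (−1)^{-4·-2·2}·(-1)^-2·(-1)^-4 = +1.
v=47: a=47^2·(≡20), b=47^2·(≡32) mod 47; (20|47)=-1, (32|47)=+1; (−1)^{2·2·23}·(-1)^2·(+1)^2 = +1.
v=13: a=13^2·(≡1), b=13^1·(≡3) mod 13; (1|13)=+1, (3|13)=+1; (−1)^{2·1·6}·(+1)^1·(+1)^2 = +1.
v=2: v_2(a)=6, v_2(b)=0; units ≡ 7, 1 (mod 8); ε·ε+αω+βω = 1·0+6·0+0·0 ≡ 0  ⇒  (a,b)_2 = +1.
|Ram(-777, 377)| = 2, even; anisotropic at {3, 7}.

[3, 7]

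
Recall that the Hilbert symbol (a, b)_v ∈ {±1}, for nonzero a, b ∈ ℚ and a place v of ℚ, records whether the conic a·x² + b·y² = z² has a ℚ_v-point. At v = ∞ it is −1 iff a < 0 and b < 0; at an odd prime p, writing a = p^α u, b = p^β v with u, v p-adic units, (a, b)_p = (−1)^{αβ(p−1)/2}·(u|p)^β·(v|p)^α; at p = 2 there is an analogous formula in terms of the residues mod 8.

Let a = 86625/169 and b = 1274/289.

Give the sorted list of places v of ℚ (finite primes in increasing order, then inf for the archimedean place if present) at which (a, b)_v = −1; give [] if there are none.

[7, 13]

(a, b) ≡ (385, 26) mod (ℚ^×)²; places V = {2, 3, 5, 7, 11, 13, 17, ∞}.
(a,b)_2: α=0, β=1; u≡1, v≡5 (mod 8); ε(u)ε(v)=0·0, αω(v)=0·1, βω(u)=1·0; sum ≡ 0  ⇒  +1.
(a,b)_5: α=3, u≡2; β=0, v≡1 (mod 5); (2|5)=-1, (1|5)=+1; sign (−1)^0·-1^0·+1^3 = +1.
(a,b)_17: α=0, u≡7; β=-2, v≡16 (mod 17); (7|17)=-1, (16|17)=+1; sign (−1)^0·-1^-2·+1^0 = +1.
(a,b)_7: α=1, u≡6; β=2, v≡6 (mod 7); (6|7)=-1, (6|7)=-1; sign (−1)^0·-1^2·-1^1 = -1.
(a,b)_13: α=-2, u≡6; β=1, v≡11 (mod 13); (6|13)=-1, (11|13)=-1; sign (−1)^0·-1^1·-1^-2 = -1.
(a,b)_11: α=1, u≡8; β=0, v≡3 (mod 11); (8|11)=-1, (3|11)=+1; sign (−1)^0·-1^0·+1^1 = +1.
(a,b)_∞: sgn(385)=+, sgn(26)=+, so +1.
(a,b)_3: α=2, u≡1; β=0, v≡2 (mod 3); (1|3)=+1, (2|3)=-1; sign (−1)^0·+1^0·-1^2 = +1.
(385, 26 / ℚ) ramifies at {7, 13}: a division algebra.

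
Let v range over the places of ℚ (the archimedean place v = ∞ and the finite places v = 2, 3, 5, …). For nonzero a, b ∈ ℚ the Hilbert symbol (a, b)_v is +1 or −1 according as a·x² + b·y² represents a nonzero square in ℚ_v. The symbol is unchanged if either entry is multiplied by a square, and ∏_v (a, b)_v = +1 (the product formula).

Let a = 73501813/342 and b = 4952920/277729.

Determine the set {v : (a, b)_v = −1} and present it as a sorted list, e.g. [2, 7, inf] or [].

(a, b) ≡ (9614, 70) mod (ℚ^×)²; places V = {2, 3, 5, 7, 11, 17, 19, 23, 31, ∞}.
(a,b)_3: α=-2, u≡2; β=0, v≡1 (mod 3); (2|3)=-1, (1|3)=+1; sign (−1)^0·-1^0·+1^-2 = +1.
(a,b)_5: α=0, u≡4; β=1, v≡1 (mod 5); (4|5)=+1, (1|5)=+1; sign (−1)^0·+1^1·+1^0 = +1.
(a,b)_19: α=-1, u≡10; β=2, v≡13 (mod 19); (10|19)=-1, (13|19)=-1; sign (−1)^0·-1^2·-1^-1 = -1.
(a,b)_11: α=3, u≡3; β=0, v≡5 (mod 11); (3|11)=+1, (5|11)=+1; sign (−1)^0·+1^0·+1^3 = +1.
(a,b)_23: α=1, u≡9; β=0, v≡2 (mod 23); (9|23)=+1, (2|23)=+1; sign (−1)^0·+1^0·+1^1 = +1.
(a,b)_∞: sgn(9614)=+, sgn(70)=+, so +1.
(a,b)_17: α=0, u≡9; β=-2, v≡8 (mod 17); (9|17)=+1, (8|17)=+1; sign (−1)^0·+1^-2·+1^0 = +1.
(a,b)_7: α=4, u≡5; β=3, v≡5 (mod 7); (5|7)=-1, (5|7)=-1; sign (−1)^0·-1^3·-1^4 = -1.
(a,b)_31: α=0, u≡7; β=-2, v≡5 (mod 31); (7|31)=+1, (5|31)=+1; sign (−1)^0·+1^-2·+1^0 = +1.
(a,b)_2: α=-1, β=3; u≡7, v≡3 (mod 8); ε(u)ε(v)=1·1, αω(v)=-1·1, βω(u)=3·0; sum ≡ 0  ⇒  +1.
(9614, 70 / ℚ) ramifies at {7, 19}: a division algebra.

[7, 19]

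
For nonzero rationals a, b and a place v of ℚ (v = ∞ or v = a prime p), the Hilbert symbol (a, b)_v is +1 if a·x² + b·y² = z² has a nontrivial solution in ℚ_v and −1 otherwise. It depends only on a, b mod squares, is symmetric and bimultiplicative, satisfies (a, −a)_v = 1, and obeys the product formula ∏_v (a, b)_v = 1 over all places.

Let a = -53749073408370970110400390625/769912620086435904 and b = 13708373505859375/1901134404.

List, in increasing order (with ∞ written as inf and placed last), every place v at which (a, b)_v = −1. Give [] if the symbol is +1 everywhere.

Mod squares: a ≡ -6545, b ≡ 7. Check v ∈ {∞, 2, 3, 5, 7, 11, 13, 17, 29, 43}.
v=29: a=29^4·(≡25), b=29^0·(≡4) mod 29; (25|29)=+1, (4|29)=+1; (−1)^{4·0·14}·(+1)^0·(+1)^4 = +1.
v=43: a=43^-4·(≡20), b=43^-2·(≡22) mod 43; (20|43)=-1, (22|43)=-1; (−1)^{-4·-2·21}·(-1)^-2·(-1)^-4 = +1.
v=11: a=11^3·(≡2), b=11^0·(≡6) mod 11; (2|11)=-1, (6|11)=-1; (−1)^{3·0·5}·(-1)^0·(-1)^3 = -1.
v=3: a=3^-6·(≡1), b=3^-2·(≡1) mod 3; (1|3)=+1, (1|3)=+1; (−1)^{-6·-2·1}·(+1)^-2·(+1)^-6 = +1.
v=13: a=13^-6·(≡7), b=13^-4·(≡11) mod 13; (7|13)=-1, (11|13)=-1; (−1)^{-6·-4·6}·(-1)^-4·(-1)^-6 = +1.
v=7: a=7^7·(≡6), b=7^5·(≡1) mod 7; (6|7)=-1, (1|7)=+1; (−1)^{7·5·3}·(-1)^5·(+1)^7 = +1.
v=17: a=17^5·(≡7), b=17^4·(≡11) mod 17; (7|17)=-1, (11|17)=-1; (−1)^{5·4·8}·(-1)^4·(-1)^5 = -1.
v=2: v_2(a)=-6, v_2(b)=-2; units ≡ 7, 7 (mod 8); ε·ε+αω+βω = 1·1+-6·0+-2·0 ≡ 1  ⇒  (a,b)_2 = -1.
v=∞: -6545 < 0 and 7 > 0  ⇒  (a,b)_∞ = +1.
v=5: a=5^11·(≡1), b=5^10·(≡3) mod 5; (1|5)=+1, (3|5)=-1; (−1)^{11·10·2}·(+1)^10·(-1)^11 = -1.
|Ram(-6545, 7)| = 4, even; anisotropic at {2, 5, 11, 17}.

[2, 5, 11, 17]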